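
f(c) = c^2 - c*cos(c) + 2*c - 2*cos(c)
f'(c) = c*sin(c) + 2*c + 2*sin(c) - cos(c) + 2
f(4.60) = 31.10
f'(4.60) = 4.75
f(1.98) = 9.46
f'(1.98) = 10.01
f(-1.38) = -0.97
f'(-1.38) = -1.56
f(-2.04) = 0.06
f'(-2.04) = -1.59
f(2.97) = 19.66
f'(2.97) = 9.77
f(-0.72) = -1.88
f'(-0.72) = -1.04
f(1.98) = 9.46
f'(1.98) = 10.01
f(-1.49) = -0.80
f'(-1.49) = -1.57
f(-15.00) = 185.12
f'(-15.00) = -18.79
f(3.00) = 19.95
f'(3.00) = 9.70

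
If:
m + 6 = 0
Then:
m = -6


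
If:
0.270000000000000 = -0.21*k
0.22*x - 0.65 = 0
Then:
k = -1.29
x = 2.95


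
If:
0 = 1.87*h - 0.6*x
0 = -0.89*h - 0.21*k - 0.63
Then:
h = 0.320855614973262*x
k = -1.3598166539343*x - 3.0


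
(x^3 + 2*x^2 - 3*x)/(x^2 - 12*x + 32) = x*(x^2 + 2*x - 3)/(x^2 - 12*x + 32)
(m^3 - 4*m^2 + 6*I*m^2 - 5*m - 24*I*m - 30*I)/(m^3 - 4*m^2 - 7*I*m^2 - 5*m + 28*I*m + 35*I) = (m + 6*I)/(m - 7*I)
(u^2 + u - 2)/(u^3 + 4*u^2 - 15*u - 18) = (u^2 + u - 2)/(u^3 + 4*u^2 - 15*u - 18)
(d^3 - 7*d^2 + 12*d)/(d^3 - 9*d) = (d - 4)/(d + 3)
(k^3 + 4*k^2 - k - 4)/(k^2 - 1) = k + 4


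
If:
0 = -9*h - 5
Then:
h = -5/9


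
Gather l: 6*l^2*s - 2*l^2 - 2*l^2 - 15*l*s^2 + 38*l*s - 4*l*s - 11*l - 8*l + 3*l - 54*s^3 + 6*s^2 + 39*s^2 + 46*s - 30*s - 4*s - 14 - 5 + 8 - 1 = l^2*(6*s - 4) + l*(-15*s^2 + 34*s - 16) - 54*s^3 + 45*s^2 + 12*s - 12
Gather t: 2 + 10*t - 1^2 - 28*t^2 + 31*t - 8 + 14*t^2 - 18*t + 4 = -14*t^2 + 23*t - 3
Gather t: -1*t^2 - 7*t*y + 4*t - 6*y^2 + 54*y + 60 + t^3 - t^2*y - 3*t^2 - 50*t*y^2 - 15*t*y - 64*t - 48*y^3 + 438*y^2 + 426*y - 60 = t^3 + t^2*(-y - 4) + t*(-50*y^2 - 22*y - 60) - 48*y^3 + 432*y^2 + 480*y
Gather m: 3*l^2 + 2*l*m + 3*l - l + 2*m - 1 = 3*l^2 + 2*l + m*(2*l + 2) - 1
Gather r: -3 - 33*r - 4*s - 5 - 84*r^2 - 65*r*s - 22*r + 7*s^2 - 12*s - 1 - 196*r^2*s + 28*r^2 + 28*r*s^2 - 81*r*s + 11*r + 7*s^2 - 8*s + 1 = r^2*(-196*s - 56) + r*(28*s^2 - 146*s - 44) + 14*s^2 - 24*s - 8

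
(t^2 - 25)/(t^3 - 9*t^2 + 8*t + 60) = (t + 5)/(t^2 - 4*t - 12)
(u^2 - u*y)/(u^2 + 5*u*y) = (u - y)/(u + 5*y)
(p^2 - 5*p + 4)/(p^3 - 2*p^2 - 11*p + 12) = 1/(p + 3)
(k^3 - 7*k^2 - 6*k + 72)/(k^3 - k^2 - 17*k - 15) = (k^2 - 10*k + 24)/(k^2 - 4*k - 5)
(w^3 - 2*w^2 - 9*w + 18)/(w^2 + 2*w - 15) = (w^2 + w - 6)/(w + 5)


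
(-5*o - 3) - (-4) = 1 - 5*o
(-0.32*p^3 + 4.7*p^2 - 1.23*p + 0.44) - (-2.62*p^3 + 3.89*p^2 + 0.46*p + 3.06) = 2.3*p^3 + 0.81*p^2 - 1.69*p - 2.62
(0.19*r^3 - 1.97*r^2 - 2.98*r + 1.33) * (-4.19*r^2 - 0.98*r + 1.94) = -0.7961*r^5 + 8.0681*r^4 + 14.7854*r^3 - 6.4741*r^2 - 7.0846*r + 2.5802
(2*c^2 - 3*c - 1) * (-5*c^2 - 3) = -10*c^4 + 15*c^3 - c^2 + 9*c + 3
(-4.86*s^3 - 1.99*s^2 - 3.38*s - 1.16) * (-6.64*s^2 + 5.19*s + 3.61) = 32.2704*s^5 - 12.0098*s^4 - 5.4295*s^3 - 17.0237*s^2 - 18.2222*s - 4.1876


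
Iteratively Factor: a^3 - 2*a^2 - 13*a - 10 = (a + 2)*(a^2 - 4*a - 5) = (a - 5)*(a + 2)*(a + 1)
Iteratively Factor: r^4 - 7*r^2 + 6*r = (r - 1)*(r^3 + r^2 - 6*r) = (r - 1)*(r + 3)*(r^2 - 2*r) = r*(r - 1)*(r + 3)*(r - 2)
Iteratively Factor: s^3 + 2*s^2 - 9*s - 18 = (s + 3)*(s^2 - s - 6) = (s - 3)*(s + 3)*(s + 2)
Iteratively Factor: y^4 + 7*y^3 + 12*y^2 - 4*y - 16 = (y + 4)*(y^3 + 3*y^2 - 4) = (y + 2)*(y + 4)*(y^2 + y - 2) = (y - 1)*(y + 2)*(y + 4)*(y + 2)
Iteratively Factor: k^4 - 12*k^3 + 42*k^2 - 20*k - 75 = (k + 1)*(k^3 - 13*k^2 + 55*k - 75) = (k - 3)*(k + 1)*(k^2 - 10*k + 25) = (k - 5)*(k - 3)*(k + 1)*(k - 5)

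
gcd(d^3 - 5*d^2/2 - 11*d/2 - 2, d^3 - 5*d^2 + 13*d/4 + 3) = d^2 - 7*d/2 - 2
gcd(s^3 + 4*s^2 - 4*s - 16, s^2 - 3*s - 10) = s + 2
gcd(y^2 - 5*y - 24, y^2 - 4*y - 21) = y + 3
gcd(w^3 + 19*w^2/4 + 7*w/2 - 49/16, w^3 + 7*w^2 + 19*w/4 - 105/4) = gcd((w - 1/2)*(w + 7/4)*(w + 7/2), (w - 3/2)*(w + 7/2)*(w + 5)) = w + 7/2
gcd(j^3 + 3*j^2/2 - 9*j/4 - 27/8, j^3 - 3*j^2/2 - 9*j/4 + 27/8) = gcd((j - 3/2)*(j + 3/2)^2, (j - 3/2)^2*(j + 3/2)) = j^2 - 9/4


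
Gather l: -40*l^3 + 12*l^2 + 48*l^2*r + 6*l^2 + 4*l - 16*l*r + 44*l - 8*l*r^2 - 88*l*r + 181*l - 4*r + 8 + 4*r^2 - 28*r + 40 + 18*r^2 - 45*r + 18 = -40*l^3 + l^2*(48*r + 18) + l*(-8*r^2 - 104*r + 229) + 22*r^2 - 77*r + 66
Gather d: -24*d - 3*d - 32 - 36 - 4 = -27*d - 72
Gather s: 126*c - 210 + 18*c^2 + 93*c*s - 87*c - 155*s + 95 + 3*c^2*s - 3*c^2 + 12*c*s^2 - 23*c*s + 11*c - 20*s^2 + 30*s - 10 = 15*c^2 + 50*c + s^2*(12*c - 20) + s*(3*c^2 + 70*c - 125) - 125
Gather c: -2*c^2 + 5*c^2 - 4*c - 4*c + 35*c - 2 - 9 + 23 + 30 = 3*c^2 + 27*c + 42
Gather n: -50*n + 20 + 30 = 50 - 50*n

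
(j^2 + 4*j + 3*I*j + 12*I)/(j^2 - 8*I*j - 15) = (j^2 + j*(4 + 3*I) + 12*I)/(j^2 - 8*I*j - 15)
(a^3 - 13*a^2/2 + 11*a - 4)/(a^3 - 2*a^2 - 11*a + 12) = (a^2 - 5*a/2 + 1)/(a^2 + 2*a - 3)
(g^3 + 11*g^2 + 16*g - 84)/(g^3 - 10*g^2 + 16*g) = (g^2 + 13*g + 42)/(g*(g - 8))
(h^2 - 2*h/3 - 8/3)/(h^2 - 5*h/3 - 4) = (h - 2)/(h - 3)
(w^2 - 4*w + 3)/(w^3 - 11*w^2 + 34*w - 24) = (w - 3)/(w^2 - 10*w + 24)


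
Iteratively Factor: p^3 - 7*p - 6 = (p - 3)*(p^2 + 3*p + 2) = (p - 3)*(p + 1)*(p + 2)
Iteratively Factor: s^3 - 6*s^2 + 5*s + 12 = (s - 3)*(s^2 - 3*s - 4) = (s - 4)*(s - 3)*(s + 1)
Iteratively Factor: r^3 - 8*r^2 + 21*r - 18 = (r - 3)*(r^2 - 5*r + 6) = (r - 3)^2*(r - 2)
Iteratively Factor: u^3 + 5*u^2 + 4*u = (u + 4)*(u^2 + u) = (u + 1)*(u + 4)*(u)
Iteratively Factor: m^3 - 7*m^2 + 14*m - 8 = (m - 2)*(m^2 - 5*m + 4) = (m - 4)*(m - 2)*(m - 1)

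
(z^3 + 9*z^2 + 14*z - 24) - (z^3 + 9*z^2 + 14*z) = -24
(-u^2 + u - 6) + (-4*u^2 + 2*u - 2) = -5*u^2 + 3*u - 8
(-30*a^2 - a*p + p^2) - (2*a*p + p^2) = -30*a^2 - 3*a*p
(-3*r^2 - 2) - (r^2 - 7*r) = -4*r^2 + 7*r - 2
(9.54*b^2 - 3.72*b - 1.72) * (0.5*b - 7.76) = 4.77*b^3 - 75.8904*b^2 + 28.0072*b + 13.3472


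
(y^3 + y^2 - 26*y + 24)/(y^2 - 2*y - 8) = (y^2 + 5*y - 6)/(y + 2)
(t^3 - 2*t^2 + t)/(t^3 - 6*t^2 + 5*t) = (t - 1)/(t - 5)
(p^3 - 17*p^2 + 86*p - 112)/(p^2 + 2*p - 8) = (p^2 - 15*p + 56)/(p + 4)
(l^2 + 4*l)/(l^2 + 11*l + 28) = l/(l + 7)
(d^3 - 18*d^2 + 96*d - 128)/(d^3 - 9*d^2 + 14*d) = (d^2 - 16*d + 64)/(d*(d - 7))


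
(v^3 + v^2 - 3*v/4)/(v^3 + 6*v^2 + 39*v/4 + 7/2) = v*(4*v^2 + 4*v - 3)/(4*v^3 + 24*v^2 + 39*v + 14)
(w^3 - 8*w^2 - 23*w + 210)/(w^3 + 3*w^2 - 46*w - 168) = (w^2 - w - 30)/(w^2 + 10*w + 24)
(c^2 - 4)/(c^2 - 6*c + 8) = (c + 2)/(c - 4)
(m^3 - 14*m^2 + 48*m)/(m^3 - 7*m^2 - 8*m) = (m - 6)/(m + 1)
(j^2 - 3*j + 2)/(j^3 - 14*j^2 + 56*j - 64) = (j - 1)/(j^2 - 12*j + 32)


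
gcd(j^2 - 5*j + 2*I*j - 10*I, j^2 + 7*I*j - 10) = j + 2*I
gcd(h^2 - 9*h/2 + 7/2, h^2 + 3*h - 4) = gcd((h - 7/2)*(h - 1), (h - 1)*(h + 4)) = h - 1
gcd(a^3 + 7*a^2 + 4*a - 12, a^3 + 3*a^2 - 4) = a^2 + a - 2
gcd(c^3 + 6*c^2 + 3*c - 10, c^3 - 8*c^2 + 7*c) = c - 1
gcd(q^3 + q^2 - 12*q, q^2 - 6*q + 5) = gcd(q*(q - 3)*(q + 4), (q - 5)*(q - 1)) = 1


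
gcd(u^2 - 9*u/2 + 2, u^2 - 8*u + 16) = u - 4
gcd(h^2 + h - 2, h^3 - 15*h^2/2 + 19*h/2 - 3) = h - 1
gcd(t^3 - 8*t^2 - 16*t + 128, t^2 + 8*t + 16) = t + 4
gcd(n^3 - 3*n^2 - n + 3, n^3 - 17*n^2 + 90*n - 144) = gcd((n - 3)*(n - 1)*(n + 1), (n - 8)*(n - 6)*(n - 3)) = n - 3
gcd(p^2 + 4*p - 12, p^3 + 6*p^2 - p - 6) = p + 6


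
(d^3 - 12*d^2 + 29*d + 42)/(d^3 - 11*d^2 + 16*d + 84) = (d + 1)/(d + 2)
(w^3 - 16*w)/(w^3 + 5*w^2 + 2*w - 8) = w*(w - 4)/(w^2 + w - 2)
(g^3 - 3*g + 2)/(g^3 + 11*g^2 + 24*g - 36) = (g^2 + g - 2)/(g^2 + 12*g + 36)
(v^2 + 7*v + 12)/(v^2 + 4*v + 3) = (v + 4)/(v + 1)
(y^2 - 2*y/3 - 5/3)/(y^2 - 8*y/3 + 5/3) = (y + 1)/(y - 1)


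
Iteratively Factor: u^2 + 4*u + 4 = (u + 2)*(u + 2)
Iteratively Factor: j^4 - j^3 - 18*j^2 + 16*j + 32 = (j - 2)*(j^3 + j^2 - 16*j - 16) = (j - 2)*(j + 1)*(j^2 - 16) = (j - 2)*(j + 1)*(j + 4)*(j - 4)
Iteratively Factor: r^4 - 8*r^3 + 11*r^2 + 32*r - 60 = (r - 3)*(r^3 - 5*r^2 - 4*r + 20) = (r - 3)*(r - 2)*(r^2 - 3*r - 10) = (r - 3)*(r - 2)*(r + 2)*(r - 5)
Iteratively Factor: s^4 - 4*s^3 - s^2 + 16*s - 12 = (s - 3)*(s^3 - s^2 - 4*s + 4) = (s - 3)*(s + 2)*(s^2 - 3*s + 2) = (s - 3)*(s - 2)*(s + 2)*(s - 1)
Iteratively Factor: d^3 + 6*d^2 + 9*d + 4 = (d + 1)*(d^2 + 5*d + 4) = (d + 1)*(d + 4)*(d + 1)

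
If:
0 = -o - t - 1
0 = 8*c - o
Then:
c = -t/8 - 1/8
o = -t - 1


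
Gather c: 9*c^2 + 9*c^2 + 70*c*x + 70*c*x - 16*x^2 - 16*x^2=18*c^2 + 140*c*x - 32*x^2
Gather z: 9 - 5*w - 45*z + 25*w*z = -5*w + z*(25*w - 45) + 9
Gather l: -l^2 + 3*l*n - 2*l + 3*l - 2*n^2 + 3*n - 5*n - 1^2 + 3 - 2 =-l^2 + l*(3*n + 1) - 2*n^2 - 2*n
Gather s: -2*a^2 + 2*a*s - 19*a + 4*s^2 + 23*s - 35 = -2*a^2 - 19*a + 4*s^2 + s*(2*a + 23) - 35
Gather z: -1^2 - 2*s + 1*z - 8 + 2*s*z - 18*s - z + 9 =2*s*z - 20*s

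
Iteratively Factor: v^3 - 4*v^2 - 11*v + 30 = (v + 3)*(v^2 - 7*v + 10) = (v - 5)*(v + 3)*(v - 2)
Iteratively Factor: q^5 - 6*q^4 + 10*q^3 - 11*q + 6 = (q - 1)*(q^4 - 5*q^3 + 5*q^2 + 5*q - 6) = (q - 3)*(q - 1)*(q^3 - 2*q^2 - q + 2) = (q - 3)*(q - 2)*(q - 1)*(q^2 - 1) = (q - 3)*(q - 2)*(q - 1)^2*(q + 1)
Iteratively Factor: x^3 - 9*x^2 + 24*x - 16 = (x - 1)*(x^2 - 8*x + 16) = (x - 4)*(x - 1)*(x - 4)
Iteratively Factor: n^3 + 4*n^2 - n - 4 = (n - 1)*(n^2 + 5*n + 4) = (n - 1)*(n + 1)*(n + 4)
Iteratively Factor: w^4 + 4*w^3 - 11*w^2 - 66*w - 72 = (w - 4)*(w^3 + 8*w^2 + 21*w + 18) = (w - 4)*(w + 3)*(w^2 + 5*w + 6) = (w - 4)*(w + 3)^2*(w + 2)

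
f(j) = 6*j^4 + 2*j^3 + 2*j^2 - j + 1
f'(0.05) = -0.78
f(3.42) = 921.81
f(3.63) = 1161.17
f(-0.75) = 3.93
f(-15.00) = 297466.00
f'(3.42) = 1042.90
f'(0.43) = 3.74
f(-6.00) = 7423.00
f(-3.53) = 873.12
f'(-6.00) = -4993.00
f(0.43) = 1.30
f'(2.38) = 366.06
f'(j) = 24*j^3 + 6*j^2 + 4*j - 1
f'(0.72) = 13.95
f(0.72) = 3.68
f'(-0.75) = -10.75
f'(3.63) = 1240.55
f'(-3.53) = -996.04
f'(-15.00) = -79711.00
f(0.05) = 0.96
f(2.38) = 229.42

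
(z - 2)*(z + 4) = z^2 + 2*z - 8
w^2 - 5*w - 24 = (w - 8)*(w + 3)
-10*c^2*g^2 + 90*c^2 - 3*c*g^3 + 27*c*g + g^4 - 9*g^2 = (-5*c + g)*(2*c + g)*(g - 3)*(g + 3)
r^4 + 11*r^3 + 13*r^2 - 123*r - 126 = (r - 3)*(r + 1)*(r + 6)*(r + 7)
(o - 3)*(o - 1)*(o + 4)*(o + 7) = o^4 + 7*o^3 - 13*o^2 - 79*o + 84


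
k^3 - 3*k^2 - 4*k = k*(k - 4)*(k + 1)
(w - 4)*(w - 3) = w^2 - 7*w + 12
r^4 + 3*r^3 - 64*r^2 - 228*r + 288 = (r - 8)*(r - 1)*(r + 6)^2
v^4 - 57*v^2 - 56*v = v*(v - 8)*(v + 1)*(v + 7)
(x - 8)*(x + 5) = x^2 - 3*x - 40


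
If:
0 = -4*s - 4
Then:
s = -1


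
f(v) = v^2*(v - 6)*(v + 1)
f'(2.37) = -59.45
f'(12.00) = 4608.00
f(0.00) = 0.00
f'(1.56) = -40.04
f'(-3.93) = -427.31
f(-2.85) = 132.99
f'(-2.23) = -92.19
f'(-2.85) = -180.23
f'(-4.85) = -750.97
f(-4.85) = 982.59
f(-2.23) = 50.34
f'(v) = v^2*(v - 6) + v^2*(v + 1) + 2*v*(v - 6)*(v + 1)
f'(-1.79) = -49.52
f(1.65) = -31.38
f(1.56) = -27.66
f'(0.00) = 0.00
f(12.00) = 11232.00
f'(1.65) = -42.67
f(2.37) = -68.71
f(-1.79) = 19.72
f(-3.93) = 449.37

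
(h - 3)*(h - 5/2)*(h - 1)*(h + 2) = h^4 - 9*h^3/2 + 37*h/2 - 15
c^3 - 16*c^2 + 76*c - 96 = (c - 8)*(c - 6)*(c - 2)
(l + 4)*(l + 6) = l^2 + 10*l + 24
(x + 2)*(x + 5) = x^2 + 7*x + 10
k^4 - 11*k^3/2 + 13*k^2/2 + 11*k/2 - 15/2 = (k - 3)*(k - 5/2)*(k - 1)*(k + 1)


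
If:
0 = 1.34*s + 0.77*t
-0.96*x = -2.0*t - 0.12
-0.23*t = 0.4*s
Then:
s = 0.00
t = 0.00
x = 0.12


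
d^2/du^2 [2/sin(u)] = 2*(cos(u)^2 + 1)/sin(u)^3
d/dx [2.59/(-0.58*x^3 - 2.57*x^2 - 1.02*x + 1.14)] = (4.5066*x^2 + 13.3126*x + 2.6418)/(0.58*x^3 + 2.57*x^2 + 1.02*x - 1.14)^2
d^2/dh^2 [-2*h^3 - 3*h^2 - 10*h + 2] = -12*h - 6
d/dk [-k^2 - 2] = -2*k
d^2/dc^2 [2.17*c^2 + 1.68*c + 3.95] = 4.34000000000000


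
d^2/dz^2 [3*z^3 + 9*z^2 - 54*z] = 18*z + 18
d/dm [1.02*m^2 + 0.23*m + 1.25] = 2.04*m + 0.23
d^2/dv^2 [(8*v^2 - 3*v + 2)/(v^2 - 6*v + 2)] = 2*(45*v^3 - 42*v^2 - 18*v + 64)/(v^6 - 18*v^5 + 114*v^4 - 288*v^3 + 228*v^2 - 72*v + 8)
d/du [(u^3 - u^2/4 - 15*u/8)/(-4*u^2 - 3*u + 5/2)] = (-u^2 + u - 3/4)/(4*u^2 - 4*u + 1)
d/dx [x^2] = 2*x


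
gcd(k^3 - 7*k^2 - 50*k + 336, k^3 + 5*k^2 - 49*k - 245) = k + 7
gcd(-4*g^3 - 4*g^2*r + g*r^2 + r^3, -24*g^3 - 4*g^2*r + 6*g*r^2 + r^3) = -4*g^2 + r^2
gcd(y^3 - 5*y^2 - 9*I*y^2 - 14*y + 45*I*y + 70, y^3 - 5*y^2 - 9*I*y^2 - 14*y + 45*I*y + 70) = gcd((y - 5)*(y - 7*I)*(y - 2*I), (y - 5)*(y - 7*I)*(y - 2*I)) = y^3 + y^2*(-5 - 9*I) + y*(-14 + 45*I) + 70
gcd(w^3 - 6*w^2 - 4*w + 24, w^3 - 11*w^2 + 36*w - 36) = w^2 - 8*w + 12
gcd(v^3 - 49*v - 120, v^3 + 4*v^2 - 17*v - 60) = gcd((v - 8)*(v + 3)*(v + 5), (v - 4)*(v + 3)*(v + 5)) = v^2 + 8*v + 15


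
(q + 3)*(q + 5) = q^2 + 8*q + 15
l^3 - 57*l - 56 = (l - 8)*(l + 1)*(l + 7)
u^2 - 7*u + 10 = (u - 5)*(u - 2)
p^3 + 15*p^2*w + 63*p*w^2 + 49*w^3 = (p + w)*(p + 7*w)^2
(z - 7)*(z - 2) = z^2 - 9*z + 14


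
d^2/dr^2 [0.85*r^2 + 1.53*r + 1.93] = 1.70000000000000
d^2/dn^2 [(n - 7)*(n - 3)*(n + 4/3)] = 6*n - 52/3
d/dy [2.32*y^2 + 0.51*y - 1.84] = 4.64*y + 0.51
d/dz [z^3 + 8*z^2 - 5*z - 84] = 3*z^2 + 16*z - 5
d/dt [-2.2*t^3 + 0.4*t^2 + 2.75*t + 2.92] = -6.6*t^2 + 0.8*t + 2.75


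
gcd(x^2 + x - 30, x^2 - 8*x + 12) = 1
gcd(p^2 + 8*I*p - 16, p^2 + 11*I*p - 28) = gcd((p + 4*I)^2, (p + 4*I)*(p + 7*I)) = p + 4*I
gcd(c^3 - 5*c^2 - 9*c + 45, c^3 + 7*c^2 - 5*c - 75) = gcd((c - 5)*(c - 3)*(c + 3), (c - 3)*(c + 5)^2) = c - 3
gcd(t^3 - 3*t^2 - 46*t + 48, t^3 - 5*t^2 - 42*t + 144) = t^2 - 2*t - 48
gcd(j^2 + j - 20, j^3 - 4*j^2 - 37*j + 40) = j + 5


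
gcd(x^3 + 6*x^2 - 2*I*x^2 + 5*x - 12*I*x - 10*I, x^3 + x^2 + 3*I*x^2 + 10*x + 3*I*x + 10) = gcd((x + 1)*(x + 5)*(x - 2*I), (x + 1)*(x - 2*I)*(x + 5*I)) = x^2 + x*(1 - 2*I) - 2*I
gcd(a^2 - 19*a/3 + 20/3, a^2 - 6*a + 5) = a - 5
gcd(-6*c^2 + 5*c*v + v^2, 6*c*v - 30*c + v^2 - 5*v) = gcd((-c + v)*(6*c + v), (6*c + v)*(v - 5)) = 6*c + v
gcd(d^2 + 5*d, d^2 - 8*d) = d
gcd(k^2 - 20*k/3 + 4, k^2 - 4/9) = k - 2/3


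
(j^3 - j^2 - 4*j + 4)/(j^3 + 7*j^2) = (j^3 - j^2 - 4*j + 4)/(j^2*(j + 7))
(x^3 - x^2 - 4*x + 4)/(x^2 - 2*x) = x + 1 - 2/x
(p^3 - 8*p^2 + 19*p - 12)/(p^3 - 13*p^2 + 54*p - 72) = (p - 1)/(p - 6)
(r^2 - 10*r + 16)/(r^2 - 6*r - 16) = (r - 2)/(r + 2)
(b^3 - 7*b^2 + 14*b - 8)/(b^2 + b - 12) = (b^3 - 7*b^2 + 14*b - 8)/(b^2 + b - 12)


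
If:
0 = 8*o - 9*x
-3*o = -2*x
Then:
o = 0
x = 0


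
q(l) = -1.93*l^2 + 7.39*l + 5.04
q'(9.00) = -27.35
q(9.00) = -84.78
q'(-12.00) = 53.71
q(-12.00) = -361.56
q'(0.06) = 7.16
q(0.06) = 5.48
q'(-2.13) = 15.61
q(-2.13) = -19.46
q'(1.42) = 1.91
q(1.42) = 11.64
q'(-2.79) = 18.16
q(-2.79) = -30.60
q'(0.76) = 4.46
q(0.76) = 9.54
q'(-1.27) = 12.29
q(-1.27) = -7.46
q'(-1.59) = 13.53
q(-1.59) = -11.59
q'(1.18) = 2.84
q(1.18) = 11.07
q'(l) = 7.39 - 3.86*l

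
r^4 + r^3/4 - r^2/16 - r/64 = r*(r - 1/4)*(r + 1/4)^2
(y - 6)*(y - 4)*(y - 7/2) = y^3 - 27*y^2/2 + 59*y - 84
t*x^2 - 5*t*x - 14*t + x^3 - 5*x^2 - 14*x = (t + x)*(x - 7)*(x + 2)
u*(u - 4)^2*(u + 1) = u^4 - 7*u^3 + 8*u^2 + 16*u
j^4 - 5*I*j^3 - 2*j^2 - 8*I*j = j*(j - 4*I)*(j - 2*I)*(j + I)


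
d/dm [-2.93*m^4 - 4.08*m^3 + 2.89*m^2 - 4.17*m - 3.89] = -11.72*m^3 - 12.24*m^2 + 5.78*m - 4.17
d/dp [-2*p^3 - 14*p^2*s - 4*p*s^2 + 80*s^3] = -6*p^2 - 28*p*s - 4*s^2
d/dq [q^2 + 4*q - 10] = 2*q + 4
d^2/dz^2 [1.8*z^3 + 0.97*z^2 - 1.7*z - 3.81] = 10.8*z + 1.94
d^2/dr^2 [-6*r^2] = -12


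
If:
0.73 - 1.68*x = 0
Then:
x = 0.43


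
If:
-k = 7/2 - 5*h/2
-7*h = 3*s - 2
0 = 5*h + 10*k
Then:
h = 7/6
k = -7/12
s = -37/18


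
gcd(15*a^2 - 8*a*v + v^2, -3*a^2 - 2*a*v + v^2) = -3*a + v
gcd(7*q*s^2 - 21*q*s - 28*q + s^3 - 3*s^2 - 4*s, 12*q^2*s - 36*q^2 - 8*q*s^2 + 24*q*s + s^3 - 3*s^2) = 1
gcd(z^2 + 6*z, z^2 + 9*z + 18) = z + 6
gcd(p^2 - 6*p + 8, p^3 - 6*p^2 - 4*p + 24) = p - 2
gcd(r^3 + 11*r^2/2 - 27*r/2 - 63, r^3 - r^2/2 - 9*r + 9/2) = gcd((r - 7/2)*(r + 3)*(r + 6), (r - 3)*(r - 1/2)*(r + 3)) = r + 3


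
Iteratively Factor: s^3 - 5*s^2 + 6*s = (s - 3)*(s^2 - 2*s) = (s - 3)*(s - 2)*(s)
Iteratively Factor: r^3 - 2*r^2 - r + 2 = (r + 1)*(r^2 - 3*r + 2) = (r - 1)*(r + 1)*(r - 2)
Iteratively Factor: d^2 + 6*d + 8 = (d + 2)*(d + 4)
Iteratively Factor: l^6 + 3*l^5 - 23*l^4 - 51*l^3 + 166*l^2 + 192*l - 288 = (l + 4)*(l^5 - l^4 - 19*l^3 + 25*l^2 + 66*l - 72) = (l - 1)*(l + 4)*(l^4 - 19*l^2 + 6*l + 72) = (l - 3)*(l - 1)*(l + 4)*(l^3 + 3*l^2 - 10*l - 24) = (l - 3)*(l - 1)*(l + 2)*(l + 4)*(l^2 + l - 12) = (l - 3)^2*(l - 1)*(l + 2)*(l + 4)*(l + 4)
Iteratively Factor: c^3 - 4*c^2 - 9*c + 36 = (c + 3)*(c^2 - 7*c + 12) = (c - 4)*(c + 3)*(c - 3)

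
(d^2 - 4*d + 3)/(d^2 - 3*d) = (d - 1)/d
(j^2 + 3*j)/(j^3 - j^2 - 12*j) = 1/(j - 4)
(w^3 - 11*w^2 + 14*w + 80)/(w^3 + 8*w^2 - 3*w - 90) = (w^3 - 11*w^2 + 14*w + 80)/(w^3 + 8*w^2 - 3*w - 90)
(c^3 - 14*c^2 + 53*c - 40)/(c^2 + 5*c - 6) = (c^2 - 13*c + 40)/(c + 6)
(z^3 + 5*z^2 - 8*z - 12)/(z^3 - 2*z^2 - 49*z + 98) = (z^2 + 7*z + 6)/(z^2 - 49)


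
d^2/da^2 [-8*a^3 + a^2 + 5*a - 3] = 2 - 48*a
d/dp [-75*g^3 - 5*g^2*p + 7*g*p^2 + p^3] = -5*g^2 + 14*g*p + 3*p^2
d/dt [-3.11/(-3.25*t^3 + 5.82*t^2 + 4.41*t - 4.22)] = (-30.3225*t^2 + 36.2004*t + 13.7151)/(3.25*t^3 - 5.82*t^2 - 4.41*t + 4.22)^2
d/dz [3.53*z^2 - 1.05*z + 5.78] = 7.06*z - 1.05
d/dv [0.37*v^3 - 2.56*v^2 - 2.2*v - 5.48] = 1.11*v^2 - 5.12*v - 2.2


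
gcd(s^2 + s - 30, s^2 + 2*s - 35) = s - 5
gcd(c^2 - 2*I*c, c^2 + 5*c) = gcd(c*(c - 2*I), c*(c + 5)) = c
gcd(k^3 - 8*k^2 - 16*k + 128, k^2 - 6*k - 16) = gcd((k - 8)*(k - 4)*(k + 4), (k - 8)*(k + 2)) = k - 8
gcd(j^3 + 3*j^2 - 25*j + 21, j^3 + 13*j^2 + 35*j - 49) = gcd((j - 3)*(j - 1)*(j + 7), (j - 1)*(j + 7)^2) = j^2 + 6*j - 7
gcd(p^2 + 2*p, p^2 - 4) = p + 2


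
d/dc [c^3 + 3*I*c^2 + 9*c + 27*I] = 3*c^2 + 6*I*c + 9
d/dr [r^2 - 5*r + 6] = 2*r - 5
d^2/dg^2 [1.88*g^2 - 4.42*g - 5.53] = 3.76000000000000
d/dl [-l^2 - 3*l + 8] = -2*l - 3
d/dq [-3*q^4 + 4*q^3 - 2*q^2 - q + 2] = -12*q^3 + 12*q^2 - 4*q - 1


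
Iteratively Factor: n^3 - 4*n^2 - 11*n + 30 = (n - 2)*(n^2 - 2*n - 15) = (n - 5)*(n - 2)*(n + 3)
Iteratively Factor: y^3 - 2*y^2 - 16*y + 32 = (y - 4)*(y^2 + 2*y - 8) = (y - 4)*(y - 2)*(y + 4)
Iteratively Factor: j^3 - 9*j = (j - 3)*(j^2 + 3*j) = j*(j - 3)*(j + 3)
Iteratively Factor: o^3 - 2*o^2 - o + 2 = (o - 2)*(o^2 - 1) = (o - 2)*(o - 1)*(o + 1)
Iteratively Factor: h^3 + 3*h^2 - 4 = (h + 2)*(h^2 + h - 2) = (h - 1)*(h + 2)*(h + 2)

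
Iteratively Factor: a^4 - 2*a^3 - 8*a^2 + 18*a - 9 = (a - 3)*(a^3 + a^2 - 5*a + 3) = (a - 3)*(a - 1)*(a^2 + 2*a - 3) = (a - 3)*(a - 1)*(a + 3)*(a - 1)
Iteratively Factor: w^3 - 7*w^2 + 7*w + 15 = (w - 5)*(w^2 - 2*w - 3) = (w - 5)*(w + 1)*(w - 3)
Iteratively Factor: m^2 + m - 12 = (m - 3)*(m + 4)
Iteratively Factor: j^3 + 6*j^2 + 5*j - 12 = (j - 1)*(j^2 + 7*j + 12) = (j - 1)*(j + 3)*(j + 4)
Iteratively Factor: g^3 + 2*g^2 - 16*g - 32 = (g + 2)*(g^2 - 16) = (g - 4)*(g + 2)*(g + 4)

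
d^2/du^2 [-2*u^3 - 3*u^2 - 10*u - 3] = -12*u - 6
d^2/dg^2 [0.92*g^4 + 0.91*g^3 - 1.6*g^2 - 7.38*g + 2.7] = 11.04*g^2 + 5.46*g - 3.2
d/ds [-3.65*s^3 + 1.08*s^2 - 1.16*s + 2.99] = -10.95*s^2 + 2.16*s - 1.16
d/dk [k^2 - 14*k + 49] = 2*k - 14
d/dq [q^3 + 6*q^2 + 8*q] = 3*q^2 + 12*q + 8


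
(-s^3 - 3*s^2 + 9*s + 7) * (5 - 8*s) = 8*s^4 + 19*s^3 - 87*s^2 - 11*s + 35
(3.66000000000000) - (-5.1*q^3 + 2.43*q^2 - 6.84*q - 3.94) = 5.1*q^3 - 2.43*q^2 + 6.84*q + 7.6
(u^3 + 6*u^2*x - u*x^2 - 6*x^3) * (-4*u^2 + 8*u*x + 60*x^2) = -4*u^5 - 16*u^4*x + 112*u^3*x^2 + 376*u^2*x^3 - 108*u*x^4 - 360*x^5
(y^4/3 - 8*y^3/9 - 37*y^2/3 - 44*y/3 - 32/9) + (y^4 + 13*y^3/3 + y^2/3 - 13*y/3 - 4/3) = 4*y^4/3 + 31*y^3/9 - 12*y^2 - 19*y - 44/9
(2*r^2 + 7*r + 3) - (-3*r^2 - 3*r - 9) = 5*r^2 + 10*r + 12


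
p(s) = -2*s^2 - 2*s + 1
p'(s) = -4*s - 2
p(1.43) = -5.95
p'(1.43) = -7.72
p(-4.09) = -24.28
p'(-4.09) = 14.36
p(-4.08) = -24.13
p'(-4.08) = 14.32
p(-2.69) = -8.09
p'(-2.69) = 8.76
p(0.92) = -2.53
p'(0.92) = -5.68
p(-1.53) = -0.62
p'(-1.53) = 4.12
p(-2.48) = -6.34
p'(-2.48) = 7.92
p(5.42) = -68.59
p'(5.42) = -23.68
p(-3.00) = -11.00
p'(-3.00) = 10.00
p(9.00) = -179.00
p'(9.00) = -38.00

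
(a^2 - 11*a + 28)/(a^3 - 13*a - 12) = (a - 7)/(a^2 + 4*a + 3)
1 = 1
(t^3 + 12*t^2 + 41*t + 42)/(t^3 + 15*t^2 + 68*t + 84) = (t + 3)/(t + 6)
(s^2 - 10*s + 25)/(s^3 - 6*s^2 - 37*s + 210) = (s - 5)/(s^2 - s - 42)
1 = 1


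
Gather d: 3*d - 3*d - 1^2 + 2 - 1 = 0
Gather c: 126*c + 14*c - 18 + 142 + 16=140*c + 140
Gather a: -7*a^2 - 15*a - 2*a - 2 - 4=-7*a^2 - 17*a - 6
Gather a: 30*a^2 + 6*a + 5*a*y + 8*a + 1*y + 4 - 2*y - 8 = 30*a^2 + a*(5*y + 14) - y - 4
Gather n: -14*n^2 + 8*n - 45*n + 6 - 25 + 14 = -14*n^2 - 37*n - 5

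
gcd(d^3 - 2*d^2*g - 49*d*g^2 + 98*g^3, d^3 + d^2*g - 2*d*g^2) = 1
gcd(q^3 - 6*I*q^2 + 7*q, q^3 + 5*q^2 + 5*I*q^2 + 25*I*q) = q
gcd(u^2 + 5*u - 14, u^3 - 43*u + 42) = u + 7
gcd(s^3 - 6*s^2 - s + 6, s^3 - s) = s^2 - 1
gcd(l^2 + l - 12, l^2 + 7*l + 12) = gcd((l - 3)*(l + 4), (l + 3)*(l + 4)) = l + 4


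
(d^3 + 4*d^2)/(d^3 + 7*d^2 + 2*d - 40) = d^2/(d^2 + 3*d - 10)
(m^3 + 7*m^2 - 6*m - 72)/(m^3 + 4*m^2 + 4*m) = (m^3 + 7*m^2 - 6*m - 72)/(m*(m^2 + 4*m + 4))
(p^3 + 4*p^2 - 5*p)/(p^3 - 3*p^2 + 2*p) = (p + 5)/(p - 2)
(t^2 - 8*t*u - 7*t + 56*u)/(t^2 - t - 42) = (t - 8*u)/(t + 6)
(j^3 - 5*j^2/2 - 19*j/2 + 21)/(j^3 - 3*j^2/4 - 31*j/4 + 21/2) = 2*(2*j - 7)/(4*j - 7)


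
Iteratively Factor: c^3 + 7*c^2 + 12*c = (c + 3)*(c^2 + 4*c) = (c + 3)*(c + 4)*(c)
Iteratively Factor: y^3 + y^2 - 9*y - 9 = (y + 1)*(y^2 - 9) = (y - 3)*(y + 1)*(y + 3)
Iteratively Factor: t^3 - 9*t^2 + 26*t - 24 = (t - 2)*(t^2 - 7*t + 12) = (t - 3)*(t - 2)*(t - 4)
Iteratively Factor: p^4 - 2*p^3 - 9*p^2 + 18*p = (p)*(p^3 - 2*p^2 - 9*p + 18) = p*(p - 3)*(p^2 + p - 6) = p*(p - 3)*(p - 2)*(p + 3)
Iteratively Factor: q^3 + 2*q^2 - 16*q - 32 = (q - 4)*(q^2 + 6*q + 8) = (q - 4)*(q + 4)*(q + 2)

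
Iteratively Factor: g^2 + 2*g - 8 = (g - 2)*(g + 4)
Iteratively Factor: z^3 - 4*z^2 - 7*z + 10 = (z + 2)*(z^2 - 6*z + 5) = (z - 1)*(z + 2)*(z - 5)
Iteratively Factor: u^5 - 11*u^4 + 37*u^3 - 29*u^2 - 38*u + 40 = (u - 1)*(u^4 - 10*u^3 + 27*u^2 - 2*u - 40) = (u - 2)*(u - 1)*(u^3 - 8*u^2 + 11*u + 20) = (u - 4)*(u - 2)*(u - 1)*(u^2 - 4*u - 5) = (u - 4)*(u - 2)*(u - 1)*(u + 1)*(u - 5)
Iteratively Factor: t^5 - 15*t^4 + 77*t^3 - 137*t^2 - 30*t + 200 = (t - 2)*(t^4 - 13*t^3 + 51*t^2 - 35*t - 100) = (t - 2)*(t + 1)*(t^3 - 14*t^2 + 65*t - 100) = (t - 5)*(t - 2)*(t + 1)*(t^2 - 9*t + 20) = (t - 5)^2*(t - 2)*(t + 1)*(t - 4)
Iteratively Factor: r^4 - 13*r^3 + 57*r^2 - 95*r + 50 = (r - 5)*(r^3 - 8*r^2 + 17*r - 10) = (r - 5)*(r - 1)*(r^2 - 7*r + 10) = (r - 5)*(r - 2)*(r - 1)*(r - 5)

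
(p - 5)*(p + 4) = p^2 - p - 20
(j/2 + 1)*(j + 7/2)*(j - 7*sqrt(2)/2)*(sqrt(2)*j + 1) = sqrt(2)*j^4/2 - 3*j^3 + 11*sqrt(2)*j^3/4 - 33*j^2/2 + 7*sqrt(2)*j^2/4 - 21*j - 77*sqrt(2)*j/8 - 49*sqrt(2)/4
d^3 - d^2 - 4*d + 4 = (d - 2)*(d - 1)*(d + 2)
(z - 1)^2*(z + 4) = z^3 + 2*z^2 - 7*z + 4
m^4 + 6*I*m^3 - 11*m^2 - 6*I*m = m*(m + I)*(m + 2*I)*(m + 3*I)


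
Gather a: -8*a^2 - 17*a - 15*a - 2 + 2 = -8*a^2 - 32*a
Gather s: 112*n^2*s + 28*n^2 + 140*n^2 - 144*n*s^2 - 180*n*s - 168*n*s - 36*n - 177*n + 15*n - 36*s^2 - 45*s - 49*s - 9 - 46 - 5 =168*n^2 - 198*n + s^2*(-144*n - 36) + s*(112*n^2 - 348*n - 94) - 60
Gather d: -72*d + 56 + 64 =120 - 72*d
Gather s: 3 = 3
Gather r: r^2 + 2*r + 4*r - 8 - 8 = r^2 + 6*r - 16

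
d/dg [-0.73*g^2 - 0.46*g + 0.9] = -1.46*g - 0.46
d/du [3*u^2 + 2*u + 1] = 6*u + 2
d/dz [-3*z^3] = -9*z^2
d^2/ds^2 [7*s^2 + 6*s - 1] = 14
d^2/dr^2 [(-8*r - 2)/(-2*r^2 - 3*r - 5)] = 4*((4*r + 1)*(4*r + 3)^2 - 2*(12*r + 7)*(2*r^2 + 3*r + 5))/(2*r^2 + 3*r + 5)^3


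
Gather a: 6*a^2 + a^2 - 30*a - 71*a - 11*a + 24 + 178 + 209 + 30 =7*a^2 - 112*a + 441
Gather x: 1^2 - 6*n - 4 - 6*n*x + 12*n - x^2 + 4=-6*n*x + 6*n - x^2 + 1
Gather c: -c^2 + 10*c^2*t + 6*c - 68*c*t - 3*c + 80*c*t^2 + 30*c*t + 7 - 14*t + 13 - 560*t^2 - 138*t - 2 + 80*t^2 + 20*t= c^2*(10*t - 1) + c*(80*t^2 - 38*t + 3) - 480*t^2 - 132*t + 18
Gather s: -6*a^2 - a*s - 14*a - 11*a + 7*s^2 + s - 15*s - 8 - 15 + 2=-6*a^2 - 25*a + 7*s^2 + s*(-a - 14) - 21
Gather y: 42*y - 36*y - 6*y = 0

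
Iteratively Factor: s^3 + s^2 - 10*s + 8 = (s + 4)*(s^2 - 3*s + 2) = (s - 1)*(s + 4)*(s - 2)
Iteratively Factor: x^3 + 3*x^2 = (x + 3)*(x^2) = x*(x + 3)*(x)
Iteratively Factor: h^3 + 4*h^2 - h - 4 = (h - 1)*(h^2 + 5*h + 4) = (h - 1)*(h + 1)*(h + 4)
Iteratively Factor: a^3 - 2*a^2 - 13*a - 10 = (a + 2)*(a^2 - 4*a - 5) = (a + 1)*(a + 2)*(a - 5)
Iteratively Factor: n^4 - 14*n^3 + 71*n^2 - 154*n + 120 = (n - 2)*(n^3 - 12*n^2 + 47*n - 60) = (n - 3)*(n - 2)*(n^2 - 9*n + 20) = (n - 4)*(n - 3)*(n - 2)*(n - 5)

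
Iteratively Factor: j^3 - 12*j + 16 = (j - 2)*(j^2 + 2*j - 8) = (j - 2)^2*(j + 4)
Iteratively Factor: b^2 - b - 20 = (b - 5)*(b + 4)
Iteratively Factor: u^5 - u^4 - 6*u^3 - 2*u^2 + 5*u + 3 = (u - 3)*(u^4 + 2*u^3 - 2*u - 1) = (u - 3)*(u + 1)*(u^3 + u^2 - u - 1) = (u - 3)*(u + 1)^2*(u^2 - 1) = (u - 3)*(u + 1)^3*(u - 1)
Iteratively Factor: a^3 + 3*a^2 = (a)*(a^2 + 3*a) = a^2*(a + 3)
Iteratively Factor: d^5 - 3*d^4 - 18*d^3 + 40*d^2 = (d - 5)*(d^4 + 2*d^3 - 8*d^2) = (d - 5)*(d + 4)*(d^3 - 2*d^2) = d*(d - 5)*(d + 4)*(d^2 - 2*d) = d*(d - 5)*(d - 2)*(d + 4)*(d)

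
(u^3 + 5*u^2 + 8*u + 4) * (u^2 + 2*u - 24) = u^5 + 7*u^4 - 6*u^3 - 100*u^2 - 184*u - 96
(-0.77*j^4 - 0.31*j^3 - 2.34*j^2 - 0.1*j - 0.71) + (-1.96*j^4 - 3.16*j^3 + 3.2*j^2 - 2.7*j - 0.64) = -2.73*j^4 - 3.47*j^3 + 0.86*j^2 - 2.8*j - 1.35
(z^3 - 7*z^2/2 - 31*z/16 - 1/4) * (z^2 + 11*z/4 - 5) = z^5 - 3*z^4/4 - 265*z^3/16 + 763*z^2/64 + 9*z + 5/4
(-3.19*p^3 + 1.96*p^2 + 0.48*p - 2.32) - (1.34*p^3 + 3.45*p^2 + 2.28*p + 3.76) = -4.53*p^3 - 1.49*p^2 - 1.8*p - 6.08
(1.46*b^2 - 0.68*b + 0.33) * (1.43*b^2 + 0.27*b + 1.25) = 2.0878*b^4 - 0.5782*b^3 + 2.1133*b^2 - 0.7609*b + 0.4125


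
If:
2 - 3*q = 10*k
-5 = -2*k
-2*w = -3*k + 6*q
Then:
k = 5/2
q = -23/3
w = 107/4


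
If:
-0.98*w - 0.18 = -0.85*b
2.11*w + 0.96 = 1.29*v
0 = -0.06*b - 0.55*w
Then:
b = 0.19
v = 0.71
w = -0.02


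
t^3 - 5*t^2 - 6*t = t*(t - 6)*(t + 1)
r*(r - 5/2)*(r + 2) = r^3 - r^2/2 - 5*r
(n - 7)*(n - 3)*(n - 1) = n^3 - 11*n^2 + 31*n - 21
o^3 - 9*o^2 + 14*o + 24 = (o - 6)*(o - 4)*(o + 1)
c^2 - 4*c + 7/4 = (c - 7/2)*(c - 1/2)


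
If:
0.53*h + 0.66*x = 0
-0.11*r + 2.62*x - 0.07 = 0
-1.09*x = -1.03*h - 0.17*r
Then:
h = -0.08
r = 0.90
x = 0.06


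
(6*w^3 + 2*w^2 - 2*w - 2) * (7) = 42*w^3 + 14*w^2 - 14*w - 14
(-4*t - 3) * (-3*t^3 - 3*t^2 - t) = 12*t^4 + 21*t^3 + 13*t^2 + 3*t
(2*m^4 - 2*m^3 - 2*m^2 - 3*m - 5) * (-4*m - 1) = -8*m^5 + 6*m^4 + 10*m^3 + 14*m^2 + 23*m + 5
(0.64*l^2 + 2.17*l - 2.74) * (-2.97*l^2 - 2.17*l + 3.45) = -1.9008*l^4 - 7.8337*l^3 + 5.6369*l^2 + 13.4323*l - 9.453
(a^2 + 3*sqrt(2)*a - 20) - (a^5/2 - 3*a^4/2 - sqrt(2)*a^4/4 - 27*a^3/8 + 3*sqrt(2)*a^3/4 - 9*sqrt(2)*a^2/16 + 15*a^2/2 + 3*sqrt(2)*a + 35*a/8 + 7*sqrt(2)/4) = -a^5/2 + sqrt(2)*a^4/4 + 3*a^4/2 - 3*sqrt(2)*a^3/4 + 27*a^3/8 - 13*a^2/2 + 9*sqrt(2)*a^2/16 - 35*a/8 - 20 - 7*sqrt(2)/4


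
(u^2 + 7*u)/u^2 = (u + 7)/u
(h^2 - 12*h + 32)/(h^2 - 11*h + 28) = (h - 8)/(h - 7)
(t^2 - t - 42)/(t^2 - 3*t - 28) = (t + 6)/(t + 4)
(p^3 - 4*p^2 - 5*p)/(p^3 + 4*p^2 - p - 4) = p*(p - 5)/(p^2 + 3*p - 4)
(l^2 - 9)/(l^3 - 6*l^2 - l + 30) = (l + 3)/(l^2 - 3*l - 10)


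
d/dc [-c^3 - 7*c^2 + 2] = c*(-3*c - 14)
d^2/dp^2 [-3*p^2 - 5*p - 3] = -6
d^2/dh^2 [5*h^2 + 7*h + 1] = 10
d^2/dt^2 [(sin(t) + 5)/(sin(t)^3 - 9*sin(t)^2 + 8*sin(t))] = 2*(-2*sin(t)^3 - 11*sin(t)^2 + 215*sin(t) - 668 - 415/sin(t) + 760/sin(t)^2 - 320/sin(t)^3)/((sin(t) - 8)^3*(sin(t) - 1)^2)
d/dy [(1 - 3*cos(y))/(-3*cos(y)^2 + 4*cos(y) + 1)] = (9*cos(y)^2 - 6*cos(y) + 7)*sin(y)/(3*sin(y)^2 + 4*cos(y) - 2)^2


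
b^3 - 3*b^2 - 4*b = b*(b - 4)*(b + 1)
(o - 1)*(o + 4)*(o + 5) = o^3 + 8*o^2 + 11*o - 20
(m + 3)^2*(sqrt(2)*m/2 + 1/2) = sqrt(2)*m^3/2 + m^2/2 + 3*sqrt(2)*m^2 + 3*m + 9*sqrt(2)*m/2 + 9/2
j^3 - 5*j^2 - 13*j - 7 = (j - 7)*(j + 1)^2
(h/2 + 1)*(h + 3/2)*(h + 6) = h^3/2 + 19*h^2/4 + 12*h + 9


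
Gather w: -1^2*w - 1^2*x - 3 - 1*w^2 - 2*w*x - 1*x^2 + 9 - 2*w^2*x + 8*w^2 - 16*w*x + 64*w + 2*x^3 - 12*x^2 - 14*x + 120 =w^2*(7 - 2*x) + w*(63 - 18*x) + 2*x^3 - 13*x^2 - 15*x + 126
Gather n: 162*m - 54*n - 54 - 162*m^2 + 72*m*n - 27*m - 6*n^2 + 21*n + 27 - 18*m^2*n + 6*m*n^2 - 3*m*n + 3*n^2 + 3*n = -162*m^2 + 135*m + n^2*(6*m - 3) + n*(-18*m^2 + 69*m - 30) - 27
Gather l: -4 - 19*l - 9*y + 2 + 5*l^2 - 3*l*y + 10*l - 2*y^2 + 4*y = 5*l^2 + l*(-3*y - 9) - 2*y^2 - 5*y - 2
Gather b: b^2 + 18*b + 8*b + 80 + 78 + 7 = b^2 + 26*b + 165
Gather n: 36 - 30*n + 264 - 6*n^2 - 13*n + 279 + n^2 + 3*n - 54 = -5*n^2 - 40*n + 525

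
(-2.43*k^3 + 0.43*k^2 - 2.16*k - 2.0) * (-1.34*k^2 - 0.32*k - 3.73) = 3.2562*k^5 + 0.2014*k^4 + 11.8207*k^3 + 1.7673*k^2 + 8.6968*k + 7.46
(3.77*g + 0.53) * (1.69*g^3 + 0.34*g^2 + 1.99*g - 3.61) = 6.3713*g^4 + 2.1775*g^3 + 7.6825*g^2 - 12.555*g - 1.9133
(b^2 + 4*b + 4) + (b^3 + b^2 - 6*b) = b^3 + 2*b^2 - 2*b + 4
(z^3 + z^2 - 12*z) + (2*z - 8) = z^3 + z^2 - 10*z - 8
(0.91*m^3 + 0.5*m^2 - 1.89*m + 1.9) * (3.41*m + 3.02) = 3.1031*m^4 + 4.4532*m^3 - 4.9349*m^2 + 0.7712*m + 5.738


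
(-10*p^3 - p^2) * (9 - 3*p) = 30*p^4 - 87*p^3 - 9*p^2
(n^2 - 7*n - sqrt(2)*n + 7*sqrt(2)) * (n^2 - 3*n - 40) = n^4 - 10*n^3 - sqrt(2)*n^3 - 19*n^2 + 10*sqrt(2)*n^2 + 19*sqrt(2)*n + 280*n - 280*sqrt(2)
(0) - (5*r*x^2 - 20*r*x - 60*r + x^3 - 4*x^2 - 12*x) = -5*r*x^2 + 20*r*x + 60*r - x^3 + 4*x^2 + 12*x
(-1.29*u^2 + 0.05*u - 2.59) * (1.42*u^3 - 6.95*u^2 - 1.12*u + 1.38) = -1.8318*u^5 + 9.0365*u^4 - 2.5805*u^3 + 16.1643*u^2 + 2.9698*u - 3.5742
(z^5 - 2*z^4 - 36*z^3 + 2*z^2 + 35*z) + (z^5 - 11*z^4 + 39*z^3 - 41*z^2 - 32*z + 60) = 2*z^5 - 13*z^4 + 3*z^3 - 39*z^2 + 3*z + 60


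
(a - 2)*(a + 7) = a^2 + 5*a - 14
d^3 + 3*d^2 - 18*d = d*(d - 3)*(d + 6)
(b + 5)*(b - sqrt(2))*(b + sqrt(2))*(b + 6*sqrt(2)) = b^4 + 5*b^3 + 6*sqrt(2)*b^3 - 2*b^2 + 30*sqrt(2)*b^2 - 12*sqrt(2)*b - 10*b - 60*sqrt(2)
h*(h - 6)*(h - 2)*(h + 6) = h^4 - 2*h^3 - 36*h^2 + 72*h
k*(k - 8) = k^2 - 8*k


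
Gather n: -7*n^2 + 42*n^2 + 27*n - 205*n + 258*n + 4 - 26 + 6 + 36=35*n^2 + 80*n + 20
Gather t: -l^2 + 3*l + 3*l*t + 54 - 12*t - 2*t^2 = -l^2 + 3*l - 2*t^2 + t*(3*l - 12) + 54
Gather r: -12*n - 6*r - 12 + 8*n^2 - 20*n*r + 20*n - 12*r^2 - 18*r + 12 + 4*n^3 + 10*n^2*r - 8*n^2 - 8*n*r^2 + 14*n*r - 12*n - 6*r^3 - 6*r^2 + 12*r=4*n^3 - 4*n - 6*r^3 + r^2*(-8*n - 18) + r*(10*n^2 - 6*n - 12)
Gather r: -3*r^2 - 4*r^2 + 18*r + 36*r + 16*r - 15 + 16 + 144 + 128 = -7*r^2 + 70*r + 273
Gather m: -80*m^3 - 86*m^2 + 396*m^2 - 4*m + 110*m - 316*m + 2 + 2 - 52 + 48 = -80*m^3 + 310*m^2 - 210*m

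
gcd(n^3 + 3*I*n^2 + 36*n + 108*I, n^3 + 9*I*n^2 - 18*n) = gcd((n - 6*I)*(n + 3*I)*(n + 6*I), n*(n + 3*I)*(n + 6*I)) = n^2 + 9*I*n - 18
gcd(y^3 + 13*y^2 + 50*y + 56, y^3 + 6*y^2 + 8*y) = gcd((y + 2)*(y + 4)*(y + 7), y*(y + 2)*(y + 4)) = y^2 + 6*y + 8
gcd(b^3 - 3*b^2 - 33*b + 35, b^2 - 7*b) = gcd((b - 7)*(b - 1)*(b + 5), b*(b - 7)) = b - 7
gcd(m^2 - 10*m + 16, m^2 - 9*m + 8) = m - 8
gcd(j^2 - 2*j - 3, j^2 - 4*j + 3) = j - 3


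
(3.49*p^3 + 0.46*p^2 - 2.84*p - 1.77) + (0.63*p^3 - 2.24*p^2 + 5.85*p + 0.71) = 4.12*p^3 - 1.78*p^2 + 3.01*p - 1.06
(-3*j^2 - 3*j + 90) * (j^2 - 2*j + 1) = -3*j^4 + 3*j^3 + 93*j^2 - 183*j + 90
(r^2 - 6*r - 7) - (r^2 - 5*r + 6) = -r - 13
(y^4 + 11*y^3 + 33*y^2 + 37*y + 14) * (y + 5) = y^5 + 16*y^4 + 88*y^3 + 202*y^2 + 199*y + 70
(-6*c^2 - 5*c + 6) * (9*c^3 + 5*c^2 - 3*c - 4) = -54*c^5 - 75*c^4 + 47*c^3 + 69*c^2 + 2*c - 24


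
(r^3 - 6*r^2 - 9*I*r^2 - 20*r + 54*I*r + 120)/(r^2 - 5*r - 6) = (r^2 - 9*I*r - 20)/(r + 1)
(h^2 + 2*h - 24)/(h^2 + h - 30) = (h - 4)/(h - 5)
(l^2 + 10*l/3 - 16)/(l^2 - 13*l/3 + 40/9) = 3*(l + 6)/(3*l - 5)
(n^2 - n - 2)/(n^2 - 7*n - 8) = (n - 2)/(n - 8)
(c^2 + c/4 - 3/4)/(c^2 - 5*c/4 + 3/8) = 2*(c + 1)/(2*c - 1)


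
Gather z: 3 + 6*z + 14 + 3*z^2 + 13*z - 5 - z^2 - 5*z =2*z^2 + 14*z + 12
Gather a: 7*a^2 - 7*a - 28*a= 7*a^2 - 35*a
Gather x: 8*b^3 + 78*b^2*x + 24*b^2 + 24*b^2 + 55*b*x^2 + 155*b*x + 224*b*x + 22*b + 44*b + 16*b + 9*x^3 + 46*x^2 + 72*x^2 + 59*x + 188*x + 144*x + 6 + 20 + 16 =8*b^3 + 48*b^2 + 82*b + 9*x^3 + x^2*(55*b + 118) + x*(78*b^2 + 379*b + 391) + 42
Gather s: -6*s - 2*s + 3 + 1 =4 - 8*s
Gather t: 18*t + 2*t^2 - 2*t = 2*t^2 + 16*t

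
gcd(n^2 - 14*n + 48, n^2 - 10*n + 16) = n - 8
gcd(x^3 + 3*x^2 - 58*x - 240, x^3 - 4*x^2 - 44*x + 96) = x^2 - 2*x - 48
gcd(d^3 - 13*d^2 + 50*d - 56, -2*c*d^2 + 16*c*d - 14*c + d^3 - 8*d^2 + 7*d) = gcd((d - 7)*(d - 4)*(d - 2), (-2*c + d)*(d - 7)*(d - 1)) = d - 7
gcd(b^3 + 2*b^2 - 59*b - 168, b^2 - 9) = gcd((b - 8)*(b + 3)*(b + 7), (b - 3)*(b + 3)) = b + 3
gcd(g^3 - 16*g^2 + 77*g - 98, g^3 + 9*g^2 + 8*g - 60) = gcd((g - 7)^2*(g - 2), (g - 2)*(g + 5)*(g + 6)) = g - 2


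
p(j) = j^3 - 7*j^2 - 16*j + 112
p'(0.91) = -26.26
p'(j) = 3*j^2 - 14*j - 16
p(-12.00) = -2432.00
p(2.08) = 57.43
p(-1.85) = 111.31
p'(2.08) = -32.14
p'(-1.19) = 4.91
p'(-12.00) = 584.00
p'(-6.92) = 224.54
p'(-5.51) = 152.22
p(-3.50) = 39.38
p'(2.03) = -32.06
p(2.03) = 59.04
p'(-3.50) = 69.75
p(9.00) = 130.00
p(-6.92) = -443.86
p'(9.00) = 101.00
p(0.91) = 92.40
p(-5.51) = -179.64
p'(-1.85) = 20.17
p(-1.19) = 119.44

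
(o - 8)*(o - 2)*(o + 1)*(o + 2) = o^4 - 7*o^3 - 12*o^2 + 28*o + 32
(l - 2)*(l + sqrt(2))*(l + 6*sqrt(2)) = l^3 - 2*l^2 + 7*sqrt(2)*l^2 - 14*sqrt(2)*l + 12*l - 24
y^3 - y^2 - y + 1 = (y - 1)^2*(y + 1)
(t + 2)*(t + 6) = t^2 + 8*t + 12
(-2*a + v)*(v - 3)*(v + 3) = -2*a*v^2 + 18*a + v^3 - 9*v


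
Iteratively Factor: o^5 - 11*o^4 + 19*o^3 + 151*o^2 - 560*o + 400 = (o + 4)*(o^4 - 15*o^3 + 79*o^2 - 165*o + 100) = (o - 1)*(o + 4)*(o^3 - 14*o^2 + 65*o - 100) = (o - 4)*(o - 1)*(o + 4)*(o^2 - 10*o + 25) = (o - 5)*(o - 4)*(o - 1)*(o + 4)*(o - 5)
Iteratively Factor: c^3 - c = (c - 1)*(c^2 + c) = (c - 1)*(c + 1)*(c)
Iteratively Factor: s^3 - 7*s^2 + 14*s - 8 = (s - 2)*(s^2 - 5*s + 4) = (s - 2)*(s - 1)*(s - 4)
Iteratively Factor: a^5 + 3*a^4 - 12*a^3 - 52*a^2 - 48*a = (a + 2)*(a^4 + a^3 - 14*a^2 - 24*a) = (a + 2)*(a + 3)*(a^3 - 2*a^2 - 8*a) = (a + 2)^2*(a + 3)*(a^2 - 4*a) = (a - 4)*(a + 2)^2*(a + 3)*(a)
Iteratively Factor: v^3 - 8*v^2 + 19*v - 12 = (v - 4)*(v^2 - 4*v + 3) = (v - 4)*(v - 3)*(v - 1)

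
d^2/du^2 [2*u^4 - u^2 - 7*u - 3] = 24*u^2 - 2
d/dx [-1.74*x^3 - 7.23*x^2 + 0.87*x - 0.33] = -5.22*x^2 - 14.46*x + 0.87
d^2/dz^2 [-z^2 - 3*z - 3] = -2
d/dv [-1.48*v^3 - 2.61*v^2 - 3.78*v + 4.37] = -4.44*v^2 - 5.22*v - 3.78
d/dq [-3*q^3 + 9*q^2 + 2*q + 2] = -9*q^2 + 18*q + 2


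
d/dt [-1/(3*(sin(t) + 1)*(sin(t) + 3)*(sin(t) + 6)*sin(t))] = 2*(2*sin(t)^3 + 15*sin(t)^2 + 27*sin(t) + 9)*cos(t)/(3*(sin(t) + 1)^2*(sin(t) + 3)^2*(sin(t) + 6)^2*sin(t)^2)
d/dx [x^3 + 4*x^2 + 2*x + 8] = 3*x^2 + 8*x + 2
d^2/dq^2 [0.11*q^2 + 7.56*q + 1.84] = 0.220000000000000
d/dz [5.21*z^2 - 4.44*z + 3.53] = 10.42*z - 4.44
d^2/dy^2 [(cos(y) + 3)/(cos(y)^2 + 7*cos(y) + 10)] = (-9*(1 - cos(2*y))^2*cos(y) - 5*(1 - cos(2*y))^2 + 703*cos(y) + 102*cos(2*y) - 9*cos(3*y) + 2*cos(5*y) + 498)/(4*(cos(y) + 2)^3*(cos(y) + 5)^3)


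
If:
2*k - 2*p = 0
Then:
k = p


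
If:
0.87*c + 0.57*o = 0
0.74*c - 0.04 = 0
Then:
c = 0.05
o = -0.08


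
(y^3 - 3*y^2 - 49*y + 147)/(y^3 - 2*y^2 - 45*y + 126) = (y - 7)/(y - 6)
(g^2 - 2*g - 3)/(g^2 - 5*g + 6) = (g + 1)/(g - 2)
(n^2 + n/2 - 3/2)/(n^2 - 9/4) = 2*(n - 1)/(2*n - 3)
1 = 1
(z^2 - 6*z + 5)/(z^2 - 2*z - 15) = (z - 1)/(z + 3)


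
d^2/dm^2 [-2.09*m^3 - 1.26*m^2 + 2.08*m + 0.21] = -12.54*m - 2.52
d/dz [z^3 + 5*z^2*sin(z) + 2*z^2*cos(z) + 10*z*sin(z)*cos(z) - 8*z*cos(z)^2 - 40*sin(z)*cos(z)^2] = -2*z^2*sin(z) + 5*z^2*cos(z) + 3*z^2 + 10*z*sin(z) + 8*z*sin(2*z) + 4*z*cos(z) + 10*z*cos(2*z) + 5*sin(2*z) - 10*cos(z) - 4*cos(2*z) - 30*cos(3*z) - 4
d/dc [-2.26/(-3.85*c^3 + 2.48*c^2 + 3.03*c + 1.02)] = (-26.103*c^2 + 11.2096*c + 6.8478)/(-3.85*c^3 + 2.48*c^2 + 3.03*c + 1.02)^2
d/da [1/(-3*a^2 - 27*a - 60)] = (2*a + 9)/(3*(a^2 + 9*a + 20)^2)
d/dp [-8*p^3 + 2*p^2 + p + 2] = -24*p^2 + 4*p + 1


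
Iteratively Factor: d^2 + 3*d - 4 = (d + 4)*(d - 1)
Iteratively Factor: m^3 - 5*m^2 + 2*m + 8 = (m - 4)*(m^2 - m - 2) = (m - 4)*(m - 2)*(m + 1)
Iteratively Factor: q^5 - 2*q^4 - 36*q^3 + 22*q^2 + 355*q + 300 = (q - 5)*(q^4 + 3*q^3 - 21*q^2 - 83*q - 60) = (q - 5)*(q + 1)*(q^3 + 2*q^2 - 23*q - 60) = (q - 5)*(q + 1)*(q + 4)*(q^2 - 2*q - 15) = (q - 5)^2*(q + 1)*(q + 4)*(q + 3)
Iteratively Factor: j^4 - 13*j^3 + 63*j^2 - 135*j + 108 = (j - 4)*(j^3 - 9*j^2 + 27*j - 27) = (j - 4)*(j - 3)*(j^2 - 6*j + 9) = (j - 4)*(j - 3)^2*(j - 3)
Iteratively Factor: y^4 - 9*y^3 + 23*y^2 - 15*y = (y)*(y^3 - 9*y^2 + 23*y - 15) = y*(y - 3)*(y^2 - 6*y + 5) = y*(y - 3)*(y - 1)*(y - 5)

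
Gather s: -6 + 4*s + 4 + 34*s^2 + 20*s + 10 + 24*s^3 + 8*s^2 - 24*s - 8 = 24*s^3 + 42*s^2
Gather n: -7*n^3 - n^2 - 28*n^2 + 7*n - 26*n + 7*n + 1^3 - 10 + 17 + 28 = -7*n^3 - 29*n^2 - 12*n + 36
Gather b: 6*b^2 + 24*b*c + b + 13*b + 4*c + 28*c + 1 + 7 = 6*b^2 + b*(24*c + 14) + 32*c + 8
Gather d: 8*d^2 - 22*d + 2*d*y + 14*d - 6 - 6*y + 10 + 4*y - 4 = 8*d^2 + d*(2*y - 8) - 2*y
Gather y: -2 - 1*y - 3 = -y - 5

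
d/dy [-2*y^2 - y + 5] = -4*y - 1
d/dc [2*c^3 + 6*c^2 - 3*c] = 6*c^2 + 12*c - 3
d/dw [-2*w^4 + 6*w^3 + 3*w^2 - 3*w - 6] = -8*w^3 + 18*w^2 + 6*w - 3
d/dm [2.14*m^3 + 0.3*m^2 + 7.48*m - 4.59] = 6.42*m^2 + 0.6*m + 7.48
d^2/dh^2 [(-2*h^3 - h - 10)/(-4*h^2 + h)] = 4*(9*h^3 + 240*h^2 - 60*h + 5)/(h^3*(64*h^3 - 48*h^2 + 12*h - 1))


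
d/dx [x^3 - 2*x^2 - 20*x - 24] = 3*x^2 - 4*x - 20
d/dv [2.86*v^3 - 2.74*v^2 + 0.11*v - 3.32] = 8.58*v^2 - 5.48*v + 0.11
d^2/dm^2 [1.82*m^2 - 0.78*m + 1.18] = 3.64000000000000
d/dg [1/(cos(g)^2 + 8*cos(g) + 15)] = 2*(cos(g) + 4)*sin(g)/(cos(g)^2 + 8*cos(g) + 15)^2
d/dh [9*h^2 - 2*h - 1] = 18*h - 2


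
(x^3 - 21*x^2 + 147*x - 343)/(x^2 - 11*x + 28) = (x^2 - 14*x + 49)/(x - 4)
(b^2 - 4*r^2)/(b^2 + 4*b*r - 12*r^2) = (b + 2*r)/(b + 6*r)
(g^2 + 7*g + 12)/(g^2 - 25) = (g^2 + 7*g + 12)/(g^2 - 25)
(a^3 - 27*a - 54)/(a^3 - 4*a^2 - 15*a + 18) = (a + 3)/(a - 1)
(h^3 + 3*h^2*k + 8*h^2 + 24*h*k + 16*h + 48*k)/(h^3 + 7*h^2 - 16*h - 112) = (h^2 + 3*h*k + 4*h + 12*k)/(h^2 + 3*h - 28)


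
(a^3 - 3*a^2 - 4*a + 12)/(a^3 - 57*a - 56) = (-a^3 + 3*a^2 + 4*a - 12)/(-a^3 + 57*a + 56)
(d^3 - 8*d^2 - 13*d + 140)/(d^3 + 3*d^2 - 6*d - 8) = (d^2 - 12*d + 35)/(d^2 - d - 2)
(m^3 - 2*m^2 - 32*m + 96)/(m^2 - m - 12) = (m^2 + 2*m - 24)/(m + 3)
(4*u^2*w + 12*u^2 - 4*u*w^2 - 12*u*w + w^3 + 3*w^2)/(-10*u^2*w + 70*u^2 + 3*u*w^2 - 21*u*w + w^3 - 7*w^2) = (-2*u*w - 6*u + w^2 + 3*w)/(5*u*w - 35*u + w^2 - 7*w)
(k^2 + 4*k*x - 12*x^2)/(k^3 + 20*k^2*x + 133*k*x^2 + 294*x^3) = (k - 2*x)/(k^2 + 14*k*x + 49*x^2)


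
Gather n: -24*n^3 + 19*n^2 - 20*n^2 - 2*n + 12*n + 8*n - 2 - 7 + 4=-24*n^3 - n^2 + 18*n - 5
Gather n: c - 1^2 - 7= c - 8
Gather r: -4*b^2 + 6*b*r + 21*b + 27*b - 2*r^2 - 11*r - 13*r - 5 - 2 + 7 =-4*b^2 + 48*b - 2*r^2 + r*(6*b - 24)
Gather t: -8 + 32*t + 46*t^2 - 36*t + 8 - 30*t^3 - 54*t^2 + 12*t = -30*t^3 - 8*t^2 + 8*t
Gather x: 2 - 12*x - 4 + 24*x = 12*x - 2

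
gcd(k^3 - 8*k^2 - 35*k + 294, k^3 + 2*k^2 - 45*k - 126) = k^2 - k - 42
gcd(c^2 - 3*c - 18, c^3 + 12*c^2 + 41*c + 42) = c + 3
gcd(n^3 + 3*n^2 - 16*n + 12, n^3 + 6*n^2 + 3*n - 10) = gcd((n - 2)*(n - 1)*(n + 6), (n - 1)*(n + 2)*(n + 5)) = n - 1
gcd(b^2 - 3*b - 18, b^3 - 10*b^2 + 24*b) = b - 6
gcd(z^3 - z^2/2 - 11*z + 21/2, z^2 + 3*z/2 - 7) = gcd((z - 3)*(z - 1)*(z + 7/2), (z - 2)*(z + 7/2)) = z + 7/2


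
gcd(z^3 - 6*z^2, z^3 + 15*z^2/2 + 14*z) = z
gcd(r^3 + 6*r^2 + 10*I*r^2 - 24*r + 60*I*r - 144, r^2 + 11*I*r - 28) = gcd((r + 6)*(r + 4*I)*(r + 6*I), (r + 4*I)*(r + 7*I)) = r + 4*I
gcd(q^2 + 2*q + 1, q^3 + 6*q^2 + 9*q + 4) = q^2 + 2*q + 1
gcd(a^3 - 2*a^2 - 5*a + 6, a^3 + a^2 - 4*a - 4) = a + 2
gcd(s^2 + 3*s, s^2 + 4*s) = s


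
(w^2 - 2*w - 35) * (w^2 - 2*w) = w^4 - 4*w^3 - 31*w^2 + 70*w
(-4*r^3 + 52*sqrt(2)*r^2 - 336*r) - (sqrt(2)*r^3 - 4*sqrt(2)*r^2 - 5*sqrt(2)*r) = -4*r^3 - sqrt(2)*r^3 + 56*sqrt(2)*r^2 - 336*r + 5*sqrt(2)*r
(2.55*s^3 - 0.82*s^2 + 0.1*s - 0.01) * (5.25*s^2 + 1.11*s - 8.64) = 13.3875*s^5 - 1.4745*s^4 - 22.4172*s^3 + 7.1433*s^2 - 0.8751*s + 0.0864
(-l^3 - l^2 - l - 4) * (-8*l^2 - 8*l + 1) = 8*l^5 + 16*l^4 + 15*l^3 + 39*l^2 + 31*l - 4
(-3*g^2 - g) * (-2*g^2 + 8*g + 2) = 6*g^4 - 22*g^3 - 14*g^2 - 2*g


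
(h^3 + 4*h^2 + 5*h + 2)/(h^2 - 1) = (h^2 + 3*h + 2)/(h - 1)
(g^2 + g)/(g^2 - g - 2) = g/(g - 2)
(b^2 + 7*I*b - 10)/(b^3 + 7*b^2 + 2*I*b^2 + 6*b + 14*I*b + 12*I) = (b + 5*I)/(b^2 + 7*b + 6)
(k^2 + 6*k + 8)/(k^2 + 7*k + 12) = (k + 2)/(k + 3)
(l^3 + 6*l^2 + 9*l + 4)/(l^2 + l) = l + 5 + 4/l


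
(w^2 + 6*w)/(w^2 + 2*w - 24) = w/(w - 4)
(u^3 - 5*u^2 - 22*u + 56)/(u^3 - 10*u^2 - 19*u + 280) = (u^2 + 2*u - 8)/(u^2 - 3*u - 40)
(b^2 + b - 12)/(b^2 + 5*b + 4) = (b - 3)/(b + 1)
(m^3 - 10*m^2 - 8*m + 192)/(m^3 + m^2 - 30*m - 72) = (m - 8)/(m + 3)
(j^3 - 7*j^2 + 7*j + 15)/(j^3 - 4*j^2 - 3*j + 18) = (j^2 - 4*j - 5)/(j^2 - j - 6)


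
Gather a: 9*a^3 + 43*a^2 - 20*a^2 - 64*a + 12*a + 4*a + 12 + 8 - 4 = 9*a^3 + 23*a^2 - 48*a + 16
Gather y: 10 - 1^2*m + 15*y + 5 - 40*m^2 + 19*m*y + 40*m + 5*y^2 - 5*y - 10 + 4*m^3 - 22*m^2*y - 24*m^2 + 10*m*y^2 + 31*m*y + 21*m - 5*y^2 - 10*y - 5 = 4*m^3 - 64*m^2 + 10*m*y^2 + 60*m + y*(-22*m^2 + 50*m)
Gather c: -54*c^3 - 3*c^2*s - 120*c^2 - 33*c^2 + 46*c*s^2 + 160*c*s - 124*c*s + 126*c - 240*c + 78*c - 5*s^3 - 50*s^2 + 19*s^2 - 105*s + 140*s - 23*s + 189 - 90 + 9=-54*c^3 + c^2*(-3*s - 153) + c*(46*s^2 + 36*s - 36) - 5*s^3 - 31*s^2 + 12*s + 108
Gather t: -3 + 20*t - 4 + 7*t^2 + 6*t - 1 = 7*t^2 + 26*t - 8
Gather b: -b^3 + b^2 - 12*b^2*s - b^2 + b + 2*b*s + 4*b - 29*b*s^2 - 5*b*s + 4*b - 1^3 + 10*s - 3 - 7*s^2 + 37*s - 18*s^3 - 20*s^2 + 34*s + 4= -b^3 - 12*b^2*s + b*(-29*s^2 - 3*s + 9) - 18*s^3 - 27*s^2 + 81*s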